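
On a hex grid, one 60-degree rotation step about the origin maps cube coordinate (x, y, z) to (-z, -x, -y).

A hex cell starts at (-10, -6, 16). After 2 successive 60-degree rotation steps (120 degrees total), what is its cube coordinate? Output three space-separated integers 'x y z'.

Answer: -6 16 -10

Derivation:
Start: (-10, -6, 16)
Step 1: (-10, -6, 16) -> (-(16), -(-10), -(-6)) = (-16, 10, 6)
Step 2: (-16, 10, 6) -> (-(6), -(-16), -(10)) = (-6, 16, -10)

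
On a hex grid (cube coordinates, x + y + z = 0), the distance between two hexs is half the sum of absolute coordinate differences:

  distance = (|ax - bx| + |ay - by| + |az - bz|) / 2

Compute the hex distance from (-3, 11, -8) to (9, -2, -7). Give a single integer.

Answer: 13

Derivation:
|ax - bx| = |-3 - 9| = 12
|ay - by| = |11 - (-2)| = 13
|az - bz| = |-8 - (-7)| = 1
distance = (12 + 13 + 1) / 2 = 26 / 2 = 13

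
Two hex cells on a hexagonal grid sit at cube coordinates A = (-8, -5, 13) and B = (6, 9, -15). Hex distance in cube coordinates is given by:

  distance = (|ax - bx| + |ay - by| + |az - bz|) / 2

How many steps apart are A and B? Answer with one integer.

Answer: 28

Derivation:
|ax - bx| = |-8 - 6| = 14
|ay - by| = |-5 - 9| = 14
|az - bz| = |13 - (-15)| = 28
distance = (14 + 14 + 28) / 2 = 56 / 2 = 28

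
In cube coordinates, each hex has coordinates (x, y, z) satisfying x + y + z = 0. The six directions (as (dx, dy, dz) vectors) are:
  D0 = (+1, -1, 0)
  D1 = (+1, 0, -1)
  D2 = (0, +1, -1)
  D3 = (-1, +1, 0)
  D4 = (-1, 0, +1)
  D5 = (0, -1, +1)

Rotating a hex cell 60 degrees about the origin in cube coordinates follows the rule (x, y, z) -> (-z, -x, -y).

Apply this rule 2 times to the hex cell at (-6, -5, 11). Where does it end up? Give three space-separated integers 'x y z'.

Start: (-6, -5, 11)
Step 1: (-6, -5, 11) -> (-(11), -(-6), -(-5)) = (-11, 6, 5)
Step 2: (-11, 6, 5) -> (-(5), -(-11), -(6)) = (-5, 11, -6)

Answer: -5 11 -6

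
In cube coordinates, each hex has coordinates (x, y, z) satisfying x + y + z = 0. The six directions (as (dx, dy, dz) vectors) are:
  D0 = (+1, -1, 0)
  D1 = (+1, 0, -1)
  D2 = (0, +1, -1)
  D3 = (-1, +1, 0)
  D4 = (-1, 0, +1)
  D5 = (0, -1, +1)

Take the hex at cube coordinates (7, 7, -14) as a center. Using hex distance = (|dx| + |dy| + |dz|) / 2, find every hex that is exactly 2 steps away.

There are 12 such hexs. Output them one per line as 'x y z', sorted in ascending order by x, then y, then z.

Answer: 5 7 -12
5 8 -13
5 9 -14
6 6 -12
6 9 -15
7 5 -12
7 9 -16
8 5 -13
8 8 -16
9 5 -14
9 6 -15
9 7 -16

Derivation:
Walk ring at distance 2 from (7, 7, -14):
Start at center + D4*2 = (5, 7, -12)
  hex 0: (5, 7, -12)
  hex 1: (6, 6, -12)
  hex 2: (7, 5, -12)
  hex 3: (8, 5, -13)
  hex 4: (9, 5, -14)
  hex 5: (9, 6, -15)
  hex 6: (9, 7, -16)
  hex 7: (8, 8, -16)
  hex 8: (7, 9, -16)
  hex 9: (6, 9, -15)
  hex 10: (5, 9, -14)
  hex 11: (5, 8, -13)
Sorted: 12 hexes.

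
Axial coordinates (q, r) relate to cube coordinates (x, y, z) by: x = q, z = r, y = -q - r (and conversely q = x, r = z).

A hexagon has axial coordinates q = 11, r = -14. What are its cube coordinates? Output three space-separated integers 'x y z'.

x = q = 11
z = r = -14
y = -x - z = -(11) - (-14) = 3

Answer: 11 3 -14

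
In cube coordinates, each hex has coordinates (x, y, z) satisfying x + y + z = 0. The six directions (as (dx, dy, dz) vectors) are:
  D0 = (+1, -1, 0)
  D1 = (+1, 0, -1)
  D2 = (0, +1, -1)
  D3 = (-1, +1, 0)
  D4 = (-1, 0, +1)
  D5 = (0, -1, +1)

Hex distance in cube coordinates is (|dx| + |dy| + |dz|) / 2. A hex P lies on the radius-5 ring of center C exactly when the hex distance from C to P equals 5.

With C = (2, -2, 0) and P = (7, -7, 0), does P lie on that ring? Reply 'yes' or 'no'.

|px - cx| = |7 - 2| = 5
|py - cy| = |-7 - (-2)| = 5
|pz - cz| = |0 - 0| = 0
distance = (5+5+0)/2 = 10/2 = 5
radius = 5; distance == radius -> yes

Answer: yes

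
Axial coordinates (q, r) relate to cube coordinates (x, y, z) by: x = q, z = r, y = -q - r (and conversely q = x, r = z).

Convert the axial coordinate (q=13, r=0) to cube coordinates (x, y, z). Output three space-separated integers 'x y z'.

x = q = 13
z = r = 0
y = -x - z = -(13) - (0) = -13

Answer: 13 -13 0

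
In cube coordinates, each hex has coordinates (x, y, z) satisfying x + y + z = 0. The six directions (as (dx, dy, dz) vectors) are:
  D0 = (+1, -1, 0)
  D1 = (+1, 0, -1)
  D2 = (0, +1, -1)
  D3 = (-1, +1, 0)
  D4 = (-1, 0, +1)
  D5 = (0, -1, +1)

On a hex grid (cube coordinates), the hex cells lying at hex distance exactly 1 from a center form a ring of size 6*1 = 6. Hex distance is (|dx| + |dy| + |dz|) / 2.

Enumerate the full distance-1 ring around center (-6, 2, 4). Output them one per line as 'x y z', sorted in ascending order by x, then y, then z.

Walk ring at distance 1 from (-6, 2, 4):
Start at center + D4*1 = (-7, 2, 5)
  hex 0: (-7, 2, 5)
  hex 1: (-6, 1, 5)
  hex 2: (-5, 1, 4)
  hex 3: (-5, 2, 3)
  hex 4: (-6, 3, 3)
  hex 5: (-7, 3, 4)
Sorted: 6 hexes.

Answer: -7 2 5
-7 3 4
-6 1 5
-6 3 3
-5 1 4
-5 2 3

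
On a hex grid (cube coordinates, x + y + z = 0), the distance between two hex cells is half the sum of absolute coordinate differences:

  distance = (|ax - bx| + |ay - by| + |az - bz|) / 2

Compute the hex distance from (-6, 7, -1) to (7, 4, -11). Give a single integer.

|ax - bx| = |-6 - 7| = 13
|ay - by| = |7 - 4| = 3
|az - bz| = |-1 - (-11)| = 10
distance = (13 + 3 + 10) / 2 = 26 / 2 = 13

Answer: 13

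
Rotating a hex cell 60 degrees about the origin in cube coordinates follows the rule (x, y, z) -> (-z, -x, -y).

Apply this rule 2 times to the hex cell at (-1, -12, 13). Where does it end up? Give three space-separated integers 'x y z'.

Start: (-1, -12, 13)
Step 1: (-1, -12, 13) -> (-(13), -(-1), -(-12)) = (-13, 1, 12)
Step 2: (-13, 1, 12) -> (-(12), -(-13), -(1)) = (-12, 13, -1)

Answer: -12 13 -1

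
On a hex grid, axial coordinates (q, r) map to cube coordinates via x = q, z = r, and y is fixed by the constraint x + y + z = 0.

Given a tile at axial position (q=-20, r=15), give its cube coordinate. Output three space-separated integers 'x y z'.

x = q = -20
z = r = 15
y = -x - z = -(-20) - (15) = 5

Answer: -20 5 15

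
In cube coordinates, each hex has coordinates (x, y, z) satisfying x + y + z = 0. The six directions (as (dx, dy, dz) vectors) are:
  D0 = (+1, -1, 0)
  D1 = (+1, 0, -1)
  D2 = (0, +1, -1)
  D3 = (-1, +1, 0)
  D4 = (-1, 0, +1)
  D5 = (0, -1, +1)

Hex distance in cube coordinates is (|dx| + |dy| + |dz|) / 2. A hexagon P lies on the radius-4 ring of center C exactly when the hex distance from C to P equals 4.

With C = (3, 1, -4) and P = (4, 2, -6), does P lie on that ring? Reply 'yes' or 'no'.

Answer: no

Derivation:
|px - cx| = |4 - 3| = 1
|py - cy| = |2 - 1| = 1
|pz - cz| = |-6 - (-4)| = 2
distance = (1+1+2)/2 = 4/2 = 2
radius = 4; distance != radius -> no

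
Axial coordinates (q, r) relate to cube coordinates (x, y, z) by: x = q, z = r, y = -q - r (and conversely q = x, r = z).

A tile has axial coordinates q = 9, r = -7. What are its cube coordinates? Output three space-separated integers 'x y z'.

Answer: 9 -2 -7

Derivation:
x = q = 9
z = r = -7
y = -x - z = -(9) - (-7) = -2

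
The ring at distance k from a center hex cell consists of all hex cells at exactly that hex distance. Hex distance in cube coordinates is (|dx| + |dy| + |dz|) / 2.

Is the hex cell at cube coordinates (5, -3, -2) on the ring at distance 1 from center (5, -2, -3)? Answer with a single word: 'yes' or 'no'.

|px - cx| = |5 - 5| = 0
|py - cy| = |-3 - (-2)| = 1
|pz - cz| = |-2 - (-3)| = 1
distance = (0+1+1)/2 = 2/2 = 1
radius = 1; distance == radius -> yes

Answer: yes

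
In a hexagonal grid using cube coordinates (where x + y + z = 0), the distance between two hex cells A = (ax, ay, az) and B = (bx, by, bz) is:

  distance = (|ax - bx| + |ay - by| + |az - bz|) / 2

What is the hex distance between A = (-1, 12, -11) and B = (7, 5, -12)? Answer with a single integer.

Answer: 8

Derivation:
|ax - bx| = |-1 - 7| = 8
|ay - by| = |12 - 5| = 7
|az - bz| = |-11 - (-12)| = 1
distance = (8 + 7 + 1) / 2 = 16 / 2 = 8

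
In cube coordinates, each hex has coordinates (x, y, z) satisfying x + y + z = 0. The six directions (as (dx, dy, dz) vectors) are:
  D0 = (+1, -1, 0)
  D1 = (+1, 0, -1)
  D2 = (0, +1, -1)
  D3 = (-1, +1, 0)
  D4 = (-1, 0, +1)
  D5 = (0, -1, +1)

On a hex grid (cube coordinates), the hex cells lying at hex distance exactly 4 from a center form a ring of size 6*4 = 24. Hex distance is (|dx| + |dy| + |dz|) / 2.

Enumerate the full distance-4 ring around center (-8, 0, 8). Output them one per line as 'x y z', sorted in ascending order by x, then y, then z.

Walk ring at distance 4 from (-8, 0, 8):
Start at center + D4*4 = (-12, 0, 12)
  hex 0: (-12, 0, 12)
  hex 1: (-11, -1, 12)
  hex 2: (-10, -2, 12)
  hex 3: (-9, -3, 12)
  hex 4: (-8, -4, 12)
  hex 5: (-7, -4, 11)
  hex 6: (-6, -4, 10)
  hex 7: (-5, -4, 9)
  hex 8: (-4, -4, 8)
  hex 9: (-4, -3, 7)
  hex 10: (-4, -2, 6)
  hex 11: (-4, -1, 5)
  hex 12: (-4, 0, 4)
  hex 13: (-5, 1, 4)
  hex 14: (-6, 2, 4)
  hex 15: (-7, 3, 4)
  hex 16: (-8, 4, 4)
  hex 17: (-9, 4, 5)
  hex 18: (-10, 4, 6)
  hex 19: (-11, 4, 7)
  hex 20: (-12, 4, 8)
  hex 21: (-12, 3, 9)
  hex 22: (-12, 2, 10)
  hex 23: (-12, 1, 11)
Sorted: 24 hexes.

Answer: -12 0 12
-12 1 11
-12 2 10
-12 3 9
-12 4 8
-11 -1 12
-11 4 7
-10 -2 12
-10 4 6
-9 -3 12
-9 4 5
-8 -4 12
-8 4 4
-7 -4 11
-7 3 4
-6 -4 10
-6 2 4
-5 -4 9
-5 1 4
-4 -4 8
-4 -3 7
-4 -2 6
-4 -1 5
-4 0 4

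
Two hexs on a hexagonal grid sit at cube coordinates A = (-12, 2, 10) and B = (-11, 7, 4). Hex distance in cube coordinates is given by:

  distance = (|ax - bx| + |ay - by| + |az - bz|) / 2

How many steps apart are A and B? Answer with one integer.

Answer: 6

Derivation:
|ax - bx| = |-12 - (-11)| = 1
|ay - by| = |2 - 7| = 5
|az - bz| = |10 - 4| = 6
distance = (1 + 5 + 6) / 2 = 12 / 2 = 6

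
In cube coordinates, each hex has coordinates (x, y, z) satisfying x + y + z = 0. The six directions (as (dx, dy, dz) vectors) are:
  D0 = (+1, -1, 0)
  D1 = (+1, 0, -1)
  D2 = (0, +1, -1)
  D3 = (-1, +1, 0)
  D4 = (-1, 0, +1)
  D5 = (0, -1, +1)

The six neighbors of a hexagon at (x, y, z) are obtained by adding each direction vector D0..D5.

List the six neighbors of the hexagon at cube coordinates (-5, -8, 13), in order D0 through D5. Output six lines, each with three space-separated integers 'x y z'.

Answer: -4 -9 13
-4 -8 12
-5 -7 12
-6 -7 13
-6 -8 14
-5 -9 14

Derivation:
Center: (-5, -8, 13). Add each direction:
  D0: (-5, -8, 13) + (1, -1, 0) = (-4, -9, 13)
  D1: (-5, -8, 13) + (1, 0, -1) = (-4, -8, 12)
  D2: (-5, -8, 13) + (0, 1, -1) = (-5, -7, 12)
  D3: (-5, -8, 13) + (-1, 1, 0) = (-6, -7, 13)
  D4: (-5, -8, 13) + (-1, 0, 1) = (-6, -8, 14)
  D5: (-5, -8, 13) + (0, -1, 1) = (-5, -9, 14)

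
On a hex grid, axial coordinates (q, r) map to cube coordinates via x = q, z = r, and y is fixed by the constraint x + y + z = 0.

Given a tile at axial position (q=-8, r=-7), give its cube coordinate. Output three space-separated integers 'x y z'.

x = q = -8
z = r = -7
y = -x - z = -(-8) - (-7) = 15

Answer: -8 15 -7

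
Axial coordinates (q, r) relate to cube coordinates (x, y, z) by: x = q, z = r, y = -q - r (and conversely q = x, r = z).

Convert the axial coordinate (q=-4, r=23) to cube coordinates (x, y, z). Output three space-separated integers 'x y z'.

Answer: -4 -19 23

Derivation:
x = q = -4
z = r = 23
y = -x - z = -(-4) - (23) = -19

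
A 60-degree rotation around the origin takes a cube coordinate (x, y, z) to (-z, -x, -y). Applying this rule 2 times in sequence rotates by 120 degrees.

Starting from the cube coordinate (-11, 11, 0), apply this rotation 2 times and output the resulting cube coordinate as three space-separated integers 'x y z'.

Start: (-11, 11, 0)
Step 1: (-11, 11, 0) -> (-(0), -(-11), -(11)) = (0, 11, -11)
Step 2: (0, 11, -11) -> (-(-11), -(0), -(11)) = (11, 0, -11)

Answer: 11 0 -11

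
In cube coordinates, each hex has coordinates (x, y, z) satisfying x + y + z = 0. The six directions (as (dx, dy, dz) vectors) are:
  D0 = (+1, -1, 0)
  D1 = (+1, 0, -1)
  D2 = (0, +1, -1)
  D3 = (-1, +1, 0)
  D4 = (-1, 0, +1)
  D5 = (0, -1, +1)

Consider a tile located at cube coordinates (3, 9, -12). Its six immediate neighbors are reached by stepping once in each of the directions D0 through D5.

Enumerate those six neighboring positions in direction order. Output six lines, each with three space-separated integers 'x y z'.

Answer: 4 8 -12
4 9 -13
3 10 -13
2 10 -12
2 9 -11
3 8 -11

Derivation:
Center: (3, 9, -12). Add each direction:
  D0: (3, 9, -12) + (1, -1, 0) = (4, 8, -12)
  D1: (3, 9, -12) + (1, 0, -1) = (4, 9, -13)
  D2: (3, 9, -12) + (0, 1, -1) = (3, 10, -13)
  D3: (3, 9, -12) + (-1, 1, 0) = (2, 10, -12)
  D4: (3, 9, -12) + (-1, 0, 1) = (2, 9, -11)
  D5: (3, 9, -12) + (0, -1, 1) = (3, 8, -11)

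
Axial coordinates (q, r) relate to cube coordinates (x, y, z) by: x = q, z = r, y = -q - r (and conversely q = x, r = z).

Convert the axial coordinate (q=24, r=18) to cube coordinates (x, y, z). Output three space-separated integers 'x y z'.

Answer: 24 -42 18

Derivation:
x = q = 24
z = r = 18
y = -x - z = -(24) - (18) = -42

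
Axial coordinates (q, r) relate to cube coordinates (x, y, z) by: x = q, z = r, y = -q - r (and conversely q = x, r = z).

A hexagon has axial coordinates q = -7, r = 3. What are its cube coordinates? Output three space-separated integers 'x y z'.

Answer: -7 4 3

Derivation:
x = q = -7
z = r = 3
y = -x - z = -(-7) - (3) = 4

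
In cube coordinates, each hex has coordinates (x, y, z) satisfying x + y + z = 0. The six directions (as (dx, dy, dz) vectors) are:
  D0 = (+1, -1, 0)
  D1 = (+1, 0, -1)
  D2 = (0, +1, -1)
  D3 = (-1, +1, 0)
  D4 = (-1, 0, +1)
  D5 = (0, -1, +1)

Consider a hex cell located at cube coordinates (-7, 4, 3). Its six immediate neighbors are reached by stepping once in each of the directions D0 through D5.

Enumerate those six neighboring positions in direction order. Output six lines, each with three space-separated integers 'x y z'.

Center: (-7, 4, 3). Add each direction:
  D0: (-7, 4, 3) + (1, -1, 0) = (-6, 3, 3)
  D1: (-7, 4, 3) + (1, 0, -1) = (-6, 4, 2)
  D2: (-7, 4, 3) + (0, 1, -1) = (-7, 5, 2)
  D3: (-7, 4, 3) + (-1, 1, 0) = (-8, 5, 3)
  D4: (-7, 4, 3) + (-1, 0, 1) = (-8, 4, 4)
  D5: (-7, 4, 3) + (0, -1, 1) = (-7, 3, 4)

Answer: -6 3 3
-6 4 2
-7 5 2
-8 5 3
-8 4 4
-7 3 4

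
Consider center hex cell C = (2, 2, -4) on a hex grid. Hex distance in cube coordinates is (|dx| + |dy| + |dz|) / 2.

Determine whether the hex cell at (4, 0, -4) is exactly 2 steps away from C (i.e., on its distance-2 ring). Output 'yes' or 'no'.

|px - cx| = |4 - 2| = 2
|py - cy| = |0 - 2| = 2
|pz - cz| = |-4 - (-4)| = 0
distance = (2+2+0)/2 = 4/2 = 2
radius = 2; distance == radius -> yes

Answer: yes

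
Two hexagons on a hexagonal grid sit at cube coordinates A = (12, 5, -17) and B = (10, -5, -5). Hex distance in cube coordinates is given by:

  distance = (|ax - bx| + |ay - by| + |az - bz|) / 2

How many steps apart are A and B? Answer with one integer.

Answer: 12

Derivation:
|ax - bx| = |12 - 10| = 2
|ay - by| = |5 - (-5)| = 10
|az - bz| = |-17 - (-5)| = 12
distance = (2 + 10 + 12) / 2 = 24 / 2 = 12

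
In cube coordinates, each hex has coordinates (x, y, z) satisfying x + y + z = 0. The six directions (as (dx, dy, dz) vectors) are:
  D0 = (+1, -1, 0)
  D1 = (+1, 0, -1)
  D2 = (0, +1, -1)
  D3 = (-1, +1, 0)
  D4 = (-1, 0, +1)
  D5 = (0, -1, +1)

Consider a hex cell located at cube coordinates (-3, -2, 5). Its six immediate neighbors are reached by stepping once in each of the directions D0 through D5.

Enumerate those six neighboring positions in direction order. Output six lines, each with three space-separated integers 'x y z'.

Answer: -2 -3 5
-2 -2 4
-3 -1 4
-4 -1 5
-4 -2 6
-3 -3 6

Derivation:
Center: (-3, -2, 5). Add each direction:
  D0: (-3, -2, 5) + (1, -1, 0) = (-2, -3, 5)
  D1: (-3, -2, 5) + (1, 0, -1) = (-2, -2, 4)
  D2: (-3, -2, 5) + (0, 1, -1) = (-3, -1, 4)
  D3: (-3, -2, 5) + (-1, 1, 0) = (-4, -1, 5)
  D4: (-3, -2, 5) + (-1, 0, 1) = (-4, -2, 6)
  D5: (-3, -2, 5) + (0, -1, 1) = (-3, -3, 6)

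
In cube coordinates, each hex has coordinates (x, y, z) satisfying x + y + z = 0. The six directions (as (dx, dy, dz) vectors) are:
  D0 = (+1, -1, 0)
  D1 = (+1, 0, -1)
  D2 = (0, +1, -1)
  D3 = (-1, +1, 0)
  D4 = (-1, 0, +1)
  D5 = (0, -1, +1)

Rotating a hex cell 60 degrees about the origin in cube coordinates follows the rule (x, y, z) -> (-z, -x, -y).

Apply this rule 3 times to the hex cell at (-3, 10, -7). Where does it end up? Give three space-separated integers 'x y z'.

Answer: 3 -10 7

Derivation:
Start: (-3, 10, -7)
Step 1: (-3, 10, -7) -> (-(-7), -(-3), -(10)) = (7, 3, -10)
Step 2: (7, 3, -10) -> (-(-10), -(7), -(3)) = (10, -7, -3)
Step 3: (10, -7, -3) -> (-(-3), -(10), -(-7)) = (3, -10, 7)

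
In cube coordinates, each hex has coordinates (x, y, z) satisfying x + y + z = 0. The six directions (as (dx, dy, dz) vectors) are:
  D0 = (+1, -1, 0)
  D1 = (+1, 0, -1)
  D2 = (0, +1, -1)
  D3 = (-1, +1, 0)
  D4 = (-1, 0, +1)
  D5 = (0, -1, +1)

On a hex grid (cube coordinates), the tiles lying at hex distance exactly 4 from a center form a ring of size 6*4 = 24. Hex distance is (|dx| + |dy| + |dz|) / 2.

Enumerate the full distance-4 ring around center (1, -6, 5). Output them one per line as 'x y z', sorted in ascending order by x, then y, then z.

Answer: -3 -6 9
-3 -5 8
-3 -4 7
-3 -3 6
-3 -2 5
-2 -7 9
-2 -2 4
-1 -8 9
-1 -2 3
0 -9 9
0 -2 2
1 -10 9
1 -2 1
2 -10 8
2 -3 1
3 -10 7
3 -4 1
4 -10 6
4 -5 1
5 -10 5
5 -9 4
5 -8 3
5 -7 2
5 -6 1

Derivation:
Walk ring at distance 4 from (1, -6, 5):
Start at center + D4*4 = (-3, -6, 9)
  hex 0: (-3, -6, 9)
  hex 1: (-2, -7, 9)
  hex 2: (-1, -8, 9)
  hex 3: (0, -9, 9)
  hex 4: (1, -10, 9)
  hex 5: (2, -10, 8)
  hex 6: (3, -10, 7)
  hex 7: (4, -10, 6)
  hex 8: (5, -10, 5)
  hex 9: (5, -9, 4)
  hex 10: (5, -8, 3)
  hex 11: (5, -7, 2)
  hex 12: (5, -6, 1)
  hex 13: (4, -5, 1)
  hex 14: (3, -4, 1)
  hex 15: (2, -3, 1)
  hex 16: (1, -2, 1)
  hex 17: (0, -2, 2)
  hex 18: (-1, -2, 3)
  hex 19: (-2, -2, 4)
  hex 20: (-3, -2, 5)
  hex 21: (-3, -3, 6)
  hex 22: (-3, -4, 7)
  hex 23: (-3, -5, 8)
Sorted: 24 hexes.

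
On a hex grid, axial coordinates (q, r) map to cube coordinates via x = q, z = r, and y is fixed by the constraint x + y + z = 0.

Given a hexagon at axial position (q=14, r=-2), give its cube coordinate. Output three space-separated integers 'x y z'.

x = q = 14
z = r = -2
y = -x - z = -(14) - (-2) = -12

Answer: 14 -12 -2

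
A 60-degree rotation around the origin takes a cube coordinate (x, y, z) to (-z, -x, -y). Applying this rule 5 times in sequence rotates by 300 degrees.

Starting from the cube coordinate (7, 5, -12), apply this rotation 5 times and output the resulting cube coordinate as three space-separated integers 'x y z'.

Start: (7, 5, -12)
Step 1: (7, 5, -12) -> (-(-12), -(7), -(5)) = (12, -7, -5)
Step 2: (12, -7, -5) -> (-(-5), -(12), -(-7)) = (5, -12, 7)
Step 3: (5, -12, 7) -> (-(7), -(5), -(-12)) = (-7, -5, 12)
Step 4: (-7, -5, 12) -> (-(12), -(-7), -(-5)) = (-12, 7, 5)
Step 5: (-12, 7, 5) -> (-(5), -(-12), -(7)) = (-5, 12, -7)

Answer: -5 12 -7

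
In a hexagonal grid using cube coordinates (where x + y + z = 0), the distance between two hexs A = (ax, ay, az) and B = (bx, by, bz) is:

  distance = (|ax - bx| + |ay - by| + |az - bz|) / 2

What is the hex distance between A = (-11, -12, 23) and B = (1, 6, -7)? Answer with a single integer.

|ax - bx| = |-11 - 1| = 12
|ay - by| = |-12 - 6| = 18
|az - bz| = |23 - (-7)| = 30
distance = (12 + 18 + 30) / 2 = 60 / 2 = 30

Answer: 30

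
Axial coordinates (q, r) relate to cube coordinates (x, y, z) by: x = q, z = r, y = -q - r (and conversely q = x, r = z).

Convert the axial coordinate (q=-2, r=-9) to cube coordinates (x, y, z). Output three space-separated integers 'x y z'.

x = q = -2
z = r = -9
y = -x - z = -(-2) - (-9) = 11

Answer: -2 11 -9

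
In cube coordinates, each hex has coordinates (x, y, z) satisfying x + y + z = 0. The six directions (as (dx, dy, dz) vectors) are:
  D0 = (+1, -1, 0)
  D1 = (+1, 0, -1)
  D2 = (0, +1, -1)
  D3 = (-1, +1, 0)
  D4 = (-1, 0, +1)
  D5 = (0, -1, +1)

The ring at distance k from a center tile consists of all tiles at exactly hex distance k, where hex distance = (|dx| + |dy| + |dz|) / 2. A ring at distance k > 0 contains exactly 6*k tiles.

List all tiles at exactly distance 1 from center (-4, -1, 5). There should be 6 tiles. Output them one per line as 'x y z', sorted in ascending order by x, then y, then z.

Answer: -5 -1 6
-5 0 5
-4 -2 6
-4 0 4
-3 -2 5
-3 -1 4

Derivation:
Walk ring at distance 1 from (-4, -1, 5):
Start at center + D4*1 = (-5, -1, 6)
  hex 0: (-5, -1, 6)
  hex 1: (-4, -2, 6)
  hex 2: (-3, -2, 5)
  hex 3: (-3, -1, 4)
  hex 4: (-4, 0, 4)
  hex 5: (-5, 0, 5)
Sorted: 6 hexes.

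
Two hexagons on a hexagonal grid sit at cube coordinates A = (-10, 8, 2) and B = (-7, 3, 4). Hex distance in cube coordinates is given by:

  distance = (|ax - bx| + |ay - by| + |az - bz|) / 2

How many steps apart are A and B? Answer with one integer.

Answer: 5

Derivation:
|ax - bx| = |-10 - (-7)| = 3
|ay - by| = |8 - 3| = 5
|az - bz| = |2 - 4| = 2
distance = (3 + 5 + 2) / 2 = 10 / 2 = 5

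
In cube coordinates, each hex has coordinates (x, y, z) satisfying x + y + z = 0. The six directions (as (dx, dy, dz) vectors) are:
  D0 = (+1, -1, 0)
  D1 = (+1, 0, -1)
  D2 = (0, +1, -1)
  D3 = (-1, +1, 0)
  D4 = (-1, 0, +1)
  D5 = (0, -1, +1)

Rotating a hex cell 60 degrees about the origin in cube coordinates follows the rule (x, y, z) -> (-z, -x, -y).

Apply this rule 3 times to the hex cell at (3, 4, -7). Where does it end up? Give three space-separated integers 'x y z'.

Answer: -3 -4 7

Derivation:
Start: (3, 4, -7)
Step 1: (3, 4, -7) -> (-(-7), -(3), -(4)) = (7, -3, -4)
Step 2: (7, -3, -4) -> (-(-4), -(7), -(-3)) = (4, -7, 3)
Step 3: (4, -7, 3) -> (-(3), -(4), -(-7)) = (-3, -4, 7)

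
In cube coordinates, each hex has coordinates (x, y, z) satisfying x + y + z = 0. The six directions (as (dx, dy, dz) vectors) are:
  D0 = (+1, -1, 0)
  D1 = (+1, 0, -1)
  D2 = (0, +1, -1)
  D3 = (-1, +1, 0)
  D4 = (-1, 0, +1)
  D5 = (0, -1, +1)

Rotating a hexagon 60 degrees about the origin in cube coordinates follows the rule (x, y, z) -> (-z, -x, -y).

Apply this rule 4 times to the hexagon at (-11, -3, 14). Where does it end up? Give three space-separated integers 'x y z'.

Start: (-11, -3, 14)
Step 1: (-11, -3, 14) -> (-(14), -(-11), -(-3)) = (-14, 11, 3)
Step 2: (-14, 11, 3) -> (-(3), -(-14), -(11)) = (-3, 14, -11)
Step 3: (-3, 14, -11) -> (-(-11), -(-3), -(14)) = (11, 3, -14)
Step 4: (11, 3, -14) -> (-(-14), -(11), -(3)) = (14, -11, -3)

Answer: 14 -11 -3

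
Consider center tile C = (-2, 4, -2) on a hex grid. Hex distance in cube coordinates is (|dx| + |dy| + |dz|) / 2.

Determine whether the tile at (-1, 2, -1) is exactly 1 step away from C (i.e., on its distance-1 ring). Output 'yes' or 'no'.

|px - cx| = |-1 - (-2)| = 1
|py - cy| = |2 - 4| = 2
|pz - cz| = |-1 - (-2)| = 1
distance = (1+2+1)/2 = 4/2 = 2
radius = 1; distance != radius -> no

Answer: no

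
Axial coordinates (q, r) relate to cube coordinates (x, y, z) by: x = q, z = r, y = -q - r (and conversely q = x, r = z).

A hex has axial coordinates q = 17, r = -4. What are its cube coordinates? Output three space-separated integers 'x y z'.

x = q = 17
z = r = -4
y = -x - z = -(17) - (-4) = -13

Answer: 17 -13 -4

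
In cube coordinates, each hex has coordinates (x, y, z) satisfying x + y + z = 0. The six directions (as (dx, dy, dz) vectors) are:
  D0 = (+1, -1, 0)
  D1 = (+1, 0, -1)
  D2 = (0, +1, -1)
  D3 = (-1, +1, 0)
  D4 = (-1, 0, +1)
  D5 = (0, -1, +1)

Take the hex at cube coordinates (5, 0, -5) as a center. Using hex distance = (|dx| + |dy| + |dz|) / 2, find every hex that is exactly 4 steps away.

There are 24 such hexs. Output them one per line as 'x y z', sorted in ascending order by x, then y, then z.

Walk ring at distance 4 from (5, 0, -5):
Start at center + D4*4 = (1, 0, -1)
  hex 0: (1, 0, -1)
  hex 1: (2, -1, -1)
  hex 2: (3, -2, -1)
  hex 3: (4, -3, -1)
  hex 4: (5, -4, -1)
  hex 5: (6, -4, -2)
  hex 6: (7, -4, -3)
  hex 7: (8, -4, -4)
  hex 8: (9, -4, -5)
  hex 9: (9, -3, -6)
  hex 10: (9, -2, -7)
  hex 11: (9, -1, -8)
  hex 12: (9, 0, -9)
  hex 13: (8, 1, -9)
  hex 14: (7, 2, -9)
  hex 15: (6, 3, -9)
  hex 16: (5, 4, -9)
  hex 17: (4, 4, -8)
  hex 18: (3, 4, -7)
  hex 19: (2, 4, -6)
  hex 20: (1, 4, -5)
  hex 21: (1, 3, -4)
  hex 22: (1, 2, -3)
  hex 23: (1, 1, -2)
Sorted: 24 hexes.

Answer: 1 0 -1
1 1 -2
1 2 -3
1 3 -4
1 4 -5
2 -1 -1
2 4 -6
3 -2 -1
3 4 -7
4 -3 -1
4 4 -8
5 -4 -1
5 4 -9
6 -4 -2
6 3 -9
7 -4 -3
7 2 -9
8 -4 -4
8 1 -9
9 -4 -5
9 -3 -6
9 -2 -7
9 -1 -8
9 0 -9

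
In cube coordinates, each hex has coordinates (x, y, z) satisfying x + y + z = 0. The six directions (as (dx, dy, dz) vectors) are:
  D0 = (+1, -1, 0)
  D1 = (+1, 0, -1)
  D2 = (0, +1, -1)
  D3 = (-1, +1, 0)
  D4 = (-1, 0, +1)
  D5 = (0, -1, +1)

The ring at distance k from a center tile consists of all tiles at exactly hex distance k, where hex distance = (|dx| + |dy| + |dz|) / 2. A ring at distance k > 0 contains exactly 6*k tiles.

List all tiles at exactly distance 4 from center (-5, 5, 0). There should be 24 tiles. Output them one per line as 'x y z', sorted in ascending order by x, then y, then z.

Answer: -9 5 4
-9 6 3
-9 7 2
-9 8 1
-9 9 0
-8 4 4
-8 9 -1
-7 3 4
-7 9 -2
-6 2 4
-6 9 -3
-5 1 4
-5 9 -4
-4 1 3
-4 8 -4
-3 1 2
-3 7 -4
-2 1 1
-2 6 -4
-1 1 0
-1 2 -1
-1 3 -2
-1 4 -3
-1 5 -4

Derivation:
Walk ring at distance 4 from (-5, 5, 0):
Start at center + D4*4 = (-9, 5, 4)
  hex 0: (-9, 5, 4)
  hex 1: (-8, 4, 4)
  hex 2: (-7, 3, 4)
  hex 3: (-6, 2, 4)
  hex 4: (-5, 1, 4)
  hex 5: (-4, 1, 3)
  hex 6: (-3, 1, 2)
  hex 7: (-2, 1, 1)
  hex 8: (-1, 1, 0)
  hex 9: (-1, 2, -1)
  hex 10: (-1, 3, -2)
  hex 11: (-1, 4, -3)
  hex 12: (-1, 5, -4)
  hex 13: (-2, 6, -4)
  hex 14: (-3, 7, -4)
  hex 15: (-4, 8, -4)
  hex 16: (-5, 9, -4)
  hex 17: (-6, 9, -3)
  hex 18: (-7, 9, -2)
  hex 19: (-8, 9, -1)
  hex 20: (-9, 9, 0)
  hex 21: (-9, 8, 1)
  hex 22: (-9, 7, 2)
  hex 23: (-9, 6, 3)
Sorted: 24 hexes.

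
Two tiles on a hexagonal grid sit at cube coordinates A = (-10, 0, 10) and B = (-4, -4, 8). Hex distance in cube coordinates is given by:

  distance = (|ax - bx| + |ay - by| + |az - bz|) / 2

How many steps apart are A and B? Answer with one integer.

|ax - bx| = |-10 - (-4)| = 6
|ay - by| = |0 - (-4)| = 4
|az - bz| = |10 - 8| = 2
distance = (6 + 4 + 2) / 2 = 12 / 2 = 6

Answer: 6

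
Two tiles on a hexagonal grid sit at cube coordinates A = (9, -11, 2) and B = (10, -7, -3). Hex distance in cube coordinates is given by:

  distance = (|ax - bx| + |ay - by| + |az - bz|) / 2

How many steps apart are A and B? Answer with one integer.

Answer: 5

Derivation:
|ax - bx| = |9 - 10| = 1
|ay - by| = |-11 - (-7)| = 4
|az - bz| = |2 - (-3)| = 5
distance = (1 + 4 + 5) / 2 = 10 / 2 = 5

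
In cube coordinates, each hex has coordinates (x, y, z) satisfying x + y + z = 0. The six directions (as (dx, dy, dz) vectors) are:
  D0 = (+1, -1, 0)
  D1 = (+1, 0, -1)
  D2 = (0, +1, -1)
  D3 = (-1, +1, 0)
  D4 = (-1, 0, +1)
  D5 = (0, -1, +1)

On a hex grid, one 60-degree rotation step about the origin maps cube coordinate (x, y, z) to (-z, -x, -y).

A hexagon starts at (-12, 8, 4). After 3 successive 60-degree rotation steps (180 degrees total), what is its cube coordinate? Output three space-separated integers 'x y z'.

Answer: 12 -8 -4

Derivation:
Start: (-12, 8, 4)
Step 1: (-12, 8, 4) -> (-(4), -(-12), -(8)) = (-4, 12, -8)
Step 2: (-4, 12, -8) -> (-(-8), -(-4), -(12)) = (8, 4, -12)
Step 3: (8, 4, -12) -> (-(-12), -(8), -(4)) = (12, -8, -4)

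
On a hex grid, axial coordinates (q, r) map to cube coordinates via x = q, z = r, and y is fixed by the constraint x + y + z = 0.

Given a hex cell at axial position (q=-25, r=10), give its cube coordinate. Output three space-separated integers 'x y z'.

x = q = -25
z = r = 10
y = -x - z = -(-25) - (10) = 15

Answer: -25 15 10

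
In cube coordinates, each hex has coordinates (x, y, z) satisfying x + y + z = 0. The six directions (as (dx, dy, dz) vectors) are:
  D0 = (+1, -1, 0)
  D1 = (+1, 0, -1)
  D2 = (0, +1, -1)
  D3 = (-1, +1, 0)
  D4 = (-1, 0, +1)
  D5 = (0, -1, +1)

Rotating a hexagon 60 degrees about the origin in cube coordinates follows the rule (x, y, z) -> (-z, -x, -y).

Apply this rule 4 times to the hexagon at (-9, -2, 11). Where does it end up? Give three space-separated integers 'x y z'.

Start: (-9, -2, 11)
Step 1: (-9, -2, 11) -> (-(11), -(-9), -(-2)) = (-11, 9, 2)
Step 2: (-11, 9, 2) -> (-(2), -(-11), -(9)) = (-2, 11, -9)
Step 3: (-2, 11, -9) -> (-(-9), -(-2), -(11)) = (9, 2, -11)
Step 4: (9, 2, -11) -> (-(-11), -(9), -(2)) = (11, -9, -2)

Answer: 11 -9 -2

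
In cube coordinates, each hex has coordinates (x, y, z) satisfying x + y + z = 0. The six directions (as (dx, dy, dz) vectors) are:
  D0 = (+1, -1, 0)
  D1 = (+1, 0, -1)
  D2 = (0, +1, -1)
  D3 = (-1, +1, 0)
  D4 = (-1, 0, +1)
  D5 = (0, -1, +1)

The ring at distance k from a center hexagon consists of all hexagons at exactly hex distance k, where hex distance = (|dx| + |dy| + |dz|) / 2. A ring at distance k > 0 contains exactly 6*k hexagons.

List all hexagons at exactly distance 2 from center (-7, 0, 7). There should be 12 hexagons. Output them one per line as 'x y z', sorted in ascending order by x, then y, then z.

Answer: -9 0 9
-9 1 8
-9 2 7
-8 -1 9
-8 2 6
-7 -2 9
-7 2 5
-6 -2 8
-6 1 5
-5 -2 7
-5 -1 6
-5 0 5

Derivation:
Walk ring at distance 2 from (-7, 0, 7):
Start at center + D4*2 = (-9, 0, 9)
  hex 0: (-9, 0, 9)
  hex 1: (-8, -1, 9)
  hex 2: (-7, -2, 9)
  hex 3: (-6, -2, 8)
  hex 4: (-5, -2, 7)
  hex 5: (-5, -1, 6)
  hex 6: (-5, 0, 5)
  hex 7: (-6, 1, 5)
  hex 8: (-7, 2, 5)
  hex 9: (-8, 2, 6)
  hex 10: (-9, 2, 7)
  hex 11: (-9, 1, 8)
Sorted: 12 hexes.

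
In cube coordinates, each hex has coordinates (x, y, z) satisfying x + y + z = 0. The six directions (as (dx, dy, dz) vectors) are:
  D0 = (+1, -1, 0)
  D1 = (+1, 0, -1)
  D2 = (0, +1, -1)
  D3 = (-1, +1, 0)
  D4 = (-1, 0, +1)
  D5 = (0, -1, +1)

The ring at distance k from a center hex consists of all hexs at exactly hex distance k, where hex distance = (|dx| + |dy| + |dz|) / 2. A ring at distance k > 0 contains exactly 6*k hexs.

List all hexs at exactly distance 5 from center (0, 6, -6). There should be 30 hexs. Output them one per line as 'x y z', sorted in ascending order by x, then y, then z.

Walk ring at distance 5 from (0, 6, -6):
Start at center + D4*5 = (-5, 6, -1)
  hex 0: (-5, 6, -1)
  hex 1: (-4, 5, -1)
  hex 2: (-3, 4, -1)
  hex 3: (-2, 3, -1)
  hex 4: (-1, 2, -1)
  hex 5: (0, 1, -1)
  hex 6: (1, 1, -2)
  hex 7: (2, 1, -3)
  hex 8: (3, 1, -4)
  hex 9: (4, 1, -5)
  hex 10: (5, 1, -6)
  hex 11: (5, 2, -7)
  hex 12: (5, 3, -8)
  hex 13: (5, 4, -9)
  hex 14: (5, 5, -10)
  hex 15: (5, 6, -11)
  hex 16: (4, 7, -11)
  hex 17: (3, 8, -11)
  hex 18: (2, 9, -11)
  hex 19: (1, 10, -11)
  hex 20: (0, 11, -11)
  hex 21: (-1, 11, -10)
  hex 22: (-2, 11, -9)
  hex 23: (-3, 11, -8)
  hex 24: (-4, 11, -7)
  hex 25: (-5, 11, -6)
  hex 26: (-5, 10, -5)
  hex 27: (-5, 9, -4)
  hex 28: (-5, 8, -3)
  hex 29: (-5, 7, -2)
Sorted: 30 hexes.

Answer: -5 6 -1
-5 7 -2
-5 8 -3
-5 9 -4
-5 10 -5
-5 11 -6
-4 5 -1
-4 11 -7
-3 4 -1
-3 11 -8
-2 3 -1
-2 11 -9
-1 2 -1
-1 11 -10
0 1 -1
0 11 -11
1 1 -2
1 10 -11
2 1 -3
2 9 -11
3 1 -4
3 8 -11
4 1 -5
4 7 -11
5 1 -6
5 2 -7
5 3 -8
5 4 -9
5 5 -10
5 6 -11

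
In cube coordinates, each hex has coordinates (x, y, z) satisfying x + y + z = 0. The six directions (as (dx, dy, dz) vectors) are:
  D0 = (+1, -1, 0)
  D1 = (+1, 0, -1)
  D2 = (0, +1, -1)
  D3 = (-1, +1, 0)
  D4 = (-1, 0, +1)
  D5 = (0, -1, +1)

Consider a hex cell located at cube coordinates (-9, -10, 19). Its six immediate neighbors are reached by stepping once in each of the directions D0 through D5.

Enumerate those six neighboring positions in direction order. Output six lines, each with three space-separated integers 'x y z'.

Answer: -8 -11 19
-8 -10 18
-9 -9 18
-10 -9 19
-10 -10 20
-9 -11 20

Derivation:
Center: (-9, -10, 19). Add each direction:
  D0: (-9, -10, 19) + (1, -1, 0) = (-8, -11, 19)
  D1: (-9, -10, 19) + (1, 0, -1) = (-8, -10, 18)
  D2: (-9, -10, 19) + (0, 1, -1) = (-9, -9, 18)
  D3: (-9, -10, 19) + (-1, 1, 0) = (-10, -9, 19)
  D4: (-9, -10, 19) + (-1, 0, 1) = (-10, -10, 20)
  D5: (-9, -10, 19) + (0, -1, 1) = (-9, -11, 20)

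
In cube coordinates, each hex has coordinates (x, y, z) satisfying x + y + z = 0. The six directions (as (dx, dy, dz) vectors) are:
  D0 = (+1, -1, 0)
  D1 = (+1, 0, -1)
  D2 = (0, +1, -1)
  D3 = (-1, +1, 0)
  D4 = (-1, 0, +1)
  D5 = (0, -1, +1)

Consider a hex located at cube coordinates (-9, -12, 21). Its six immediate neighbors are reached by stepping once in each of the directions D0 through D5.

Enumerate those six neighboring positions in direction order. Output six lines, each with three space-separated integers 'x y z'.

Answer: -8 -13 21
-8 -12 20
-9 -11 20
-10 -11 21
-10 -12 22
-9 -13 22

Derivation:
Center: (-9, -12, 21). Add each direction:
  D0: (-9, -12, 21) + (1, -1, 0) = (-8, -13, 21)
  D1: (-9, -12, 21) + (1, 0, -1) = (-8, -12, 20)
  D2: (-9, -12, 21) + (0, 1, -1) = (-9, -11, 20)
  D3: (-9, -12, 21) + (-1, 1, 0) = (-10, -11, 21)
  D4: (-9, -12, 21) + (-1, 0, 1) = (-10, -12, 22)
  D5: (-9, -12, 21) + (0, -1, 1) = (-9, -13, 22)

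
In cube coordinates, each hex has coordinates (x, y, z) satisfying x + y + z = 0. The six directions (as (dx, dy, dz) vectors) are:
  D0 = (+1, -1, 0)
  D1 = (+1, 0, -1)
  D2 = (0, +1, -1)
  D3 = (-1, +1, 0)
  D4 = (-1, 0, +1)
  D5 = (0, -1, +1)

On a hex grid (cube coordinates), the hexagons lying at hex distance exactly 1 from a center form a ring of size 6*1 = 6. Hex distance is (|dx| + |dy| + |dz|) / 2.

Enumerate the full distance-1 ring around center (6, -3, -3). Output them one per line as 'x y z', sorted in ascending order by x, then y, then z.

Walk ring at distance 1 from (6, -3, -3):
Start at center + D4*1 = (5, -3, -2)
  hex 0: (5, -3, -2)
  hex 1: (6, -4, -2)
  hex 2: (7, -4, -3)
  hex 3: (7, -3, -4)
  hex 4: (6, -2, -4)
  hex 5: (5, -2, -3)
Sorted: 6 hexes.

Answer: 5 -3 -2
5 -2 -3
6 -4 -2
6 -2 -4
7 -4 -3
7 -3 -4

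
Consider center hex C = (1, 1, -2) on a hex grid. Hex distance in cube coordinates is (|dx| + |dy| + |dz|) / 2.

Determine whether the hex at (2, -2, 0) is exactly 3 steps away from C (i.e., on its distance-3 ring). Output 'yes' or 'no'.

|px - cx| = |2 - 1| = 1
|py - cy| = |-2 - 1| = 3
|pz - cz| = |0 - (-2)| = 2
distance = (1+3+2)/2 = 6/2 = 3
radius = 3; distance == radius -> yes

Answer: yes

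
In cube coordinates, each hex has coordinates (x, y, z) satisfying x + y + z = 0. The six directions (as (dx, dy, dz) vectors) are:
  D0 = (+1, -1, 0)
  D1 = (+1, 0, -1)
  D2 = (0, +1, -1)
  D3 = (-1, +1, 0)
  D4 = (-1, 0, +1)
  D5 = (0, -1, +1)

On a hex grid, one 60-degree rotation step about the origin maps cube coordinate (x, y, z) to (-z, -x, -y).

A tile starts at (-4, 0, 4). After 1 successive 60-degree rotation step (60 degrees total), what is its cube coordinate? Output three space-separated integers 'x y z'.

Start: (-4, 0, 4)
Step 1: (-4, 0, 4) -> (-(4), -(-4), -(0)) = (-4, 4, 0)

Answer: -4 4 0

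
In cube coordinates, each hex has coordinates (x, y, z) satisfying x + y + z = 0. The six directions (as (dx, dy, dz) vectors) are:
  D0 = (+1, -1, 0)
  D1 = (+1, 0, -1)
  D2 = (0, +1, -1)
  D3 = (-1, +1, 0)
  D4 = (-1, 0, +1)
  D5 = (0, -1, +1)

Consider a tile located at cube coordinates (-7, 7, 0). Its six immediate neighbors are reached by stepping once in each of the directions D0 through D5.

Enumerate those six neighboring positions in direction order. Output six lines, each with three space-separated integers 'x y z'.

Center: (-7, 7, 0). Add each direction:
  D0: (-7, 7, 0) + (1, -1, 0) = (-6, 6, 0)
  D1: (-7, 7, 0) + (1, 0, -1) = (-6, 7, -1)
  D2: (-7, 7, 0) + (0, 1, -1) = (-7, 8, -1)
  D3: (-7, 7, 0) + (-1, 1, 0) = (-8, 8, 0)
  D4: (-7, 7, 0) + (-1, 0, 1) = (-8, 7, 1)
  D5: (-7, 7, 0) + (0, -1, 1) = (-7, 6, 1)

Answer: -6 6 0
-6 7 -1
-7 8 -1
-8 8 0
-8 7 1
-7 6 1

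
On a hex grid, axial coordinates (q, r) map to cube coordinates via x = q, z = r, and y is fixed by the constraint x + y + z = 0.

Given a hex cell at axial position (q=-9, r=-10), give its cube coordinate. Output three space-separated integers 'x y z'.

x = q = -9
z = r = -10
y = -x - z = -(-9) - (-10) = 19

Answer: -9 19 -10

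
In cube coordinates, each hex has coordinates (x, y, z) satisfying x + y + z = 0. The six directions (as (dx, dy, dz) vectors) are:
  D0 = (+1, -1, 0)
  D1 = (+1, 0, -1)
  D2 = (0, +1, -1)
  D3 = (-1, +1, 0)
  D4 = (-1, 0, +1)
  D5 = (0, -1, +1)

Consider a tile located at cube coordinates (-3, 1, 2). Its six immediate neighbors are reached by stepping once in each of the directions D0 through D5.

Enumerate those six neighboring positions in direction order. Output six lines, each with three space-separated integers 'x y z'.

Answer: -2 0 2
-2 1 1
-3 2 1
-4 2 2
-4 1 3
-3 0 3

Derivation:
Center: (-3, 1, 2). Add each direction:
  D0: (-3, 1, 2) + (1, -1, 0) = (-2, 0, 2)
  D1: (-3, 1, 2) + (1, 0, -1) = (-2, 1, 1)
  D2: (-3, 1, 2) + (0, 1, -1) = (-3, 2, 1)
  D3: (-3, 1, 2) + (-1, 1, 0) = (-4, 2, 2)
  D4: (-3, 1, 2) + (-1, 0, 1) = (-4, 1, 3)
  D5: (-3, 1, 2) + (0, -1, 1) = (-3, 0, 3)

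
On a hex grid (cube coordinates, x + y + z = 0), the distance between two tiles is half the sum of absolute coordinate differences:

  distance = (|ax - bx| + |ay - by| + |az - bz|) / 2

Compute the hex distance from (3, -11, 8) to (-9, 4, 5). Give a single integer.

|ax - bx| = |3 - (-9)| = 12
|ay - by| = |-11 - 4| = 15
|az - bz| = |8 - 5| = 3
distance = (12 + 15 + 3) / 2 = 30 / 2 = 15

Answer: 15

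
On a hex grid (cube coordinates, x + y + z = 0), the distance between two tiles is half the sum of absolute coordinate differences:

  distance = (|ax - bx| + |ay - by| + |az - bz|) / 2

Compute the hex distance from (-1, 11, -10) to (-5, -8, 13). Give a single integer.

|ax - bx| = |-1 - (-5)| = 4
|ay - by| = |11 - (-8)| = 19
|az - bz| = |-10 - 13| = 23
distance = (4 + 19 + 23) / 2 = 46 / 2 = 23

Answer: 23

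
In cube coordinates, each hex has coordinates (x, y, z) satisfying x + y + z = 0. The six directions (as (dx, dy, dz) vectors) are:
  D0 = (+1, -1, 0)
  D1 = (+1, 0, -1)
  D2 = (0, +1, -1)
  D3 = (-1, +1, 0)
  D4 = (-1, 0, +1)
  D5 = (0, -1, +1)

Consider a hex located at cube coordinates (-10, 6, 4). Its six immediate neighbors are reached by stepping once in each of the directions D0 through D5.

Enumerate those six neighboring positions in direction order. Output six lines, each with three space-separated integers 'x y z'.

Answer: -9 5 4
-9 6 3
-10 7 3
-11 7 4
-11 6 5
-10 5 5

Derivation:
Center: (-10, 6, 4). Add each direction:
  D0: (-10, 6, 4) + (1, -1, 0) = (-9, 5, 4)
  D1: (-10, 6, 4) + (1, 0, -1) = (-9, 6, 3)
  D2: (-10, 6, 4) + (0, 1, -1) = (-10, 7, 3)
  D3: (-10, 6, 4) + (-1, 1, 0) = (-11, 7, 4)
  D4: (-10, 6, 4) + (-1, 0, 1) = (-11, 6, 5)
  D5: (-10, 6, 4) + (0, -1, 1) = (-10, 5, 5)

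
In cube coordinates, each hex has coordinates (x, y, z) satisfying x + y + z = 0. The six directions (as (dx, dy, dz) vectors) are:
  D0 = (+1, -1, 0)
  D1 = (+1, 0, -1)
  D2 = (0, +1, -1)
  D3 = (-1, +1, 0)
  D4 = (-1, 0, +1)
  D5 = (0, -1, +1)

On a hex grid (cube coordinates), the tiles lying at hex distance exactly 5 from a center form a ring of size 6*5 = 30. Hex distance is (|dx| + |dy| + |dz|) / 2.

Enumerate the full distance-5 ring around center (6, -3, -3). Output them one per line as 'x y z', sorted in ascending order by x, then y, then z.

Answer: 1 -3 2
1 -2 1
1 -1 0
1 0 -1
1 1 -2
1 2 -3
2 -4 2
2 2 -4
3 -5 2
3 2 -5
4 -6 2
4 2 -6
5 -7 2
5 2 -7
6 -8 2
6 2 -8
7 -8 1
7 1 -8
8 -8 0
8 0 -8
9 -8 -1
9 -1 -8
10 -8 -2
10 -2 -8
11 -8 -3
11 -7 -4
11 -6 -5
11 -5 -6
11 -4 -7
11 -3 -8

Derivation:
Walk ring at distance 5 from (6, -3, -3):
Start at center + D4*5 = (1, -3, 2)
  hex 0: (1, -3, 2)
  hex 1: (2, -4, 2)
  hex 2: (3, -5, 2)
  hex 3: (4, -6, 2)
  hex 4: (5, -7, 2)
  hex 5: (6, -8, 2)
  hex 6: (7, -8, 1)
  hex 7: (8, -8, 0)
  hex 8: (9, -8, -1)
  hex 9: (10, -8, -2)
  hex 10: (11, -8, -3)
  hex 11: (11, -7, -4)
  hex 12: (11, -6, -5)
  hex 13: (11, -5, -6)
  hex 14: (11, -4, -7)
  hex 15: (11, -3, -8)
  hex 16: (10, -2, -8)
  hex 17: (9, -1, -8)
  hex 18: (8, 0, -8)
  hex 19: (7, 1, -8)
  hex 20: (6, 2, -8)
  hex 21: (5, 2, -7)
  hex 22: (4, 2, -6)
  hex 23: (3, 2, -5)
  hex 24: (2, 2, -4)
  hex 25: (1, 2, -3)
  hex 26: (1, 1, -2)
  hex 27: (1, 0, -1)
  hex 28: (1, -1, 0)
  hex 29: (1, -2, 1)
Sorted: 30 hexes.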